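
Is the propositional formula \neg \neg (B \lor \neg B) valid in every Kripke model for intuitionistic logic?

Yes

This is the double negation of excluded middle, which is intuitionistically derivable.
Assuming \neg (B \lor \neg B): from B we'd get B \lor \neg B, so \neg B; but then B \lor \neg B again — contradiction. Hence \neg \neg (B \lor \neg B).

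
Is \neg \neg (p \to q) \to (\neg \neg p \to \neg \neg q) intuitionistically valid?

Yes

This is the distribution of double negation over implication, which is intuitionistically derivable.
Assume \neg \neg (p \to q) and \neg \neg p; suppose \neg q. Then p \to q would give \neg p (by contraposition), contradicting \neg \neg p; so \neg (p \to q), contradicting \neg \neg (p \to q). Hence \neg \neg q.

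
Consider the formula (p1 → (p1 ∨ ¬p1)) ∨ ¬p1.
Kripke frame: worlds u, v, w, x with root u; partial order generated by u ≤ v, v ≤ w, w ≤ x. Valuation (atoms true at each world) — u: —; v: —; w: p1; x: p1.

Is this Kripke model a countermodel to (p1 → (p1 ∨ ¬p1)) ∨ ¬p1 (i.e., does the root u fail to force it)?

No

u ⊩ (p1 → (p1 ∨ ¬p1)) ∨ ¬p1 via the disjunct p1 → (p1 ∨ ¬p1).
So the root u forces (p1 → (p1 ∨ ¬p1)) ∨ ¬p1; the model is not a countermodel.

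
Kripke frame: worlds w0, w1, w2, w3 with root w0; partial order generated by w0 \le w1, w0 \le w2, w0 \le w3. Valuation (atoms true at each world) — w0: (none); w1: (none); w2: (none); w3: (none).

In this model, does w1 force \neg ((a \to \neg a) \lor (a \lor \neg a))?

w1 \nVdash \neg ((a \to \neg a) \lor (a \lor \neg a)) since w1 is accessible from w1 and w1 \Vdash (a \to \neg a) \lor (a \lor \neg a).
w1 \Vdash (a \to \neg a) \lor (a \lor \neg a) via the disjunct a \to \neg a.

No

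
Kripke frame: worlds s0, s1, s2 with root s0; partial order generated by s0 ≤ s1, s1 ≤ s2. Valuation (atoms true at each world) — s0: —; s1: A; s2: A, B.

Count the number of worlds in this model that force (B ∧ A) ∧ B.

1

s0: does not force it — s0 ⊮ (B ∧ A) ∧ B since s0 fails B ∧ A.
s1: does not force it — s1 ⊮ (B ∧ A) ∧ B since s1 fails B ∧ A.
s2: forces it.
Worlds forcing the formula: {s2}.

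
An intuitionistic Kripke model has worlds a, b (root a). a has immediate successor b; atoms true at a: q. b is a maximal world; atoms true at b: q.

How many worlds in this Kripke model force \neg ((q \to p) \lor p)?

a: forces it.
b: forces it.
Worlds forcing the formula: {a, b}.

2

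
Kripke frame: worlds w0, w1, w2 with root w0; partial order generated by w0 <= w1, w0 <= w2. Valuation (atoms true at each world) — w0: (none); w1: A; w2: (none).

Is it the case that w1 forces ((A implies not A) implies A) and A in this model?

Yes

w1 forces ((A implies not A) implies A) and A since w1 forces both conjuncts.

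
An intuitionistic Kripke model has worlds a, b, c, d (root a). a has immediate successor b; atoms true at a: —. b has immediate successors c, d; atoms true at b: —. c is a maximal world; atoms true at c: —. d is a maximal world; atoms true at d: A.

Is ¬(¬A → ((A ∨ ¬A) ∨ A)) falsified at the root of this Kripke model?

Yes

a ⊮ ¬(¬A → ((A ∨ ¬A) ∨ A)) since a is accessible from a and a ⊩ ¬A → ((A ∨ ¬A) ∨ A).
a ⊩ ¬A → ((A ∨ ¬A) ∨ A): every world accessible from a that forces ¬A (namely c) also forces (A ∨ ¬A) ∨ A.
So the root a does not force ¬(¬A → ((A ∨ ¬A) ∨ A)); the model is a countermodel.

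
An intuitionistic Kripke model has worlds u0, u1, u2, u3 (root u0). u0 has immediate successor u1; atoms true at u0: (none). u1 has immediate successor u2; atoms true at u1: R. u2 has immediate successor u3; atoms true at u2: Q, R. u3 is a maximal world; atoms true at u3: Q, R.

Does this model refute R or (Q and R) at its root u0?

u0 does not force R or (Q and R): neither disjunct is forced at u0.
u0 lacks atom R, so u0 does not force R.
So the root u0 does not force R or (Q and R); the model is a countermodel.

Yes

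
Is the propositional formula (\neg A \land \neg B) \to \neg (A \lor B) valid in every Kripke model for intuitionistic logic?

This is a constructively valid De Morgan direction (conjunction of negations to negated disjunction), which is intuitionistically derivable.
If both \neg A and \neg B hold at a world, no accessible world forces A or forces B, so none forces A \lor B.

Yes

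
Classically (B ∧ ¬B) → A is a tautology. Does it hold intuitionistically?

This is an instance of ex falso quodlibet, which is intuitionistically derivable.
No world can force both B and ¬B, so the antecedent B ∧ ¬B is never forced and the implication holds vacuously at every world.

Yes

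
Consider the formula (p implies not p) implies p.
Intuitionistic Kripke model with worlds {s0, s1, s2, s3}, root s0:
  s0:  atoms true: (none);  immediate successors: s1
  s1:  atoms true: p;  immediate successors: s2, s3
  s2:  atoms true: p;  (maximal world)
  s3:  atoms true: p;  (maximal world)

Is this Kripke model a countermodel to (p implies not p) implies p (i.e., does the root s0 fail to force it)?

No

s0 forces (p implies not p) implies p vacuously: no world accessible from s0 forces the antecedent p implies not p.
So the root s0 forces (p implies not p) implies p; the model is not a countermodel.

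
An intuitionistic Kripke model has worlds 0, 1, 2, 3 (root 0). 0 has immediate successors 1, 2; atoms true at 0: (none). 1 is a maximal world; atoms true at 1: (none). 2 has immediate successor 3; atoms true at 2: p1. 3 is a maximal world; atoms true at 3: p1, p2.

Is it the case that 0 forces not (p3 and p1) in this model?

0 forces not (p3 and p1): no world accessible from 0 forces p3 and p1.

Yes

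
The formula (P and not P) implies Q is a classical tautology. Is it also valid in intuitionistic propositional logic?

This is an instance of ex falso quodlibet, which is intuitionistically derivable.
No world can force both P and not P, so the antecedent P and not P is never forced and the implication holds vacuously at every world.

Yes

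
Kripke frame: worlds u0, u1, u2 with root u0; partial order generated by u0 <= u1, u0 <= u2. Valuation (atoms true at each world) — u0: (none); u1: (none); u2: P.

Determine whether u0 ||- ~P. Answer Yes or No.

u0 ||-/- ~P since u2 is accessible from u0 and u2 ||- P.

No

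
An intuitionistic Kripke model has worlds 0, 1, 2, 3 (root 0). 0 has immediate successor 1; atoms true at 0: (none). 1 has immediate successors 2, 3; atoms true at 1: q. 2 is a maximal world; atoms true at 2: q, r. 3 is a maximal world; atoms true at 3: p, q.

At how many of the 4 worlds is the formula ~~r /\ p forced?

0: does not force it — 0 ||-/- ~~r /\ p since 0 fails ~~r.
1: does not force it — 1 ||-/- ~~r /\ p since 1 fails ~~r.
2: does not force it.
3: does not force it.
Worlds forcing the formula: { }.

0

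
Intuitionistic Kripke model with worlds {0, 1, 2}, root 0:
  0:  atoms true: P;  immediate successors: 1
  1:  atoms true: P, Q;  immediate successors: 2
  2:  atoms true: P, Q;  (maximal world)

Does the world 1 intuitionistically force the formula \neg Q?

No

1 \nVdash \neg Q since 1 is accessible from 1 and 1 \Vdash Q.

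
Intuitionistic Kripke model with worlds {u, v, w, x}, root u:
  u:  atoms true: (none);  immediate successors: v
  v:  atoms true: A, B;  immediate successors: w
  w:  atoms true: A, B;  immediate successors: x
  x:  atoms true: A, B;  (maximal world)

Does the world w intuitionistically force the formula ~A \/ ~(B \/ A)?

w ||-/- ~A \/ ~(B \/ A): neither disjunct is forced at w.
w ||-/- ~A since w is accessible from w and w ||- A.

No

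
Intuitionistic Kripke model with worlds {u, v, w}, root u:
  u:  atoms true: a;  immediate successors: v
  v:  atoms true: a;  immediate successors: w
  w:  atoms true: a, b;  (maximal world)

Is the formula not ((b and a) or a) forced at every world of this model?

No

Not every world: u does not force not ((b and a) or a).
u does not force not ((b and a) or a) since u is accessible from u and u forces (b and a) or a.
u forces (b and a) or a via the disjunct a.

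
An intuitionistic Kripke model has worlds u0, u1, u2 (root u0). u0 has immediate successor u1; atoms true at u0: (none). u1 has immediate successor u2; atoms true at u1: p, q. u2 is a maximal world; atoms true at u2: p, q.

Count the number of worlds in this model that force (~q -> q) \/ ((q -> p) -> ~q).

3

u0: forces it.
u1: forces it.
u2: forces it.
Worlds forcing the formula: {u0, u1, u2}.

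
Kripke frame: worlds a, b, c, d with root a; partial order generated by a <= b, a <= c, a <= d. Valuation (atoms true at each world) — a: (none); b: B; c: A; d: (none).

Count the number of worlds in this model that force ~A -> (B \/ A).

a: does not force it — a ||-/- ~A -> (B \/ A): at the accessible world d, d ||- ~A but d ||-/- B \/ A.
b: forces it.
c: forces it.
d: does not force it — d ||-/- ~A -> (B \/ A): already at d itself, d ||- ~A but d ||-/- B \/ A.
Worlds forcing the formula: {b, c}.

2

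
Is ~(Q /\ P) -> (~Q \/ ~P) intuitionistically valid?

This is the constructively invalid direction of De Morgan's law for conjunction, which is not intuitionistically valid.
A Kripke countermodel: worlds a, b, c; order generated by a <= b, a <= c; atoms true at each world — a:{}; b:{Q}; c:{P}.
a ||-/- ~(Q /\ P) -> (~Q \/ ~P): already at a itself, a ||- ~(Q /\ P) but a ||-/- ~Q \/ ~P.
a ||-/- ~Q \/ ~P: neither disjunct is forced at a.
a ||-/- ~Q since b is accessible from a and b ||- Q.
So the root a does not force the formula.

No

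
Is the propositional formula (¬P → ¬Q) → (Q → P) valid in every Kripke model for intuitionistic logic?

This is the converse of contraposition, which is not intuitionistically valid.
A Kripke countermodel: worlds u0, u1; order generated by u0 ≤ u1; atoms true at each world — u0:{Q}; u1:{P,Q}.
u0 ⊮ (¬P → ¬Q) → (Q → P): already at u0 itself, u0 ⊩ ¬P → ¬Q but u0 ⊮ Q → P.
u0 ⊮ Q → P: already at u0 itself, u0 ⊩ Q but u0 ⊮ P.
u0 lacks atom P, so u0 ⊮ P.
So the root u0 does not force the formula.

No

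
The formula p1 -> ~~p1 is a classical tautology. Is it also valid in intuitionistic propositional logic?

Yes

This is double-negation introduction, which is intuitionistically derivable.
If a world forces p1 then every accessible world forces p1 (persistence), so none forces ~p1; hence ~~p1.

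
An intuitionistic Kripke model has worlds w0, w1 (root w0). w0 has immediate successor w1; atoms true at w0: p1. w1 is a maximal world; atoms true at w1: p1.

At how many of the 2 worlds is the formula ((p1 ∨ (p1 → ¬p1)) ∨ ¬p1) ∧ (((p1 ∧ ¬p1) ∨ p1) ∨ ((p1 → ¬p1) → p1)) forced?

w0: forces it.
w1: forces it.
Worlds forcing the formula: {w0, w1}.

2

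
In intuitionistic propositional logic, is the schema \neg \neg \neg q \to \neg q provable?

This is triple-negation reduction, which is intuitionistically derivable.
Assume \neg \neg \neg q and suppose q. Then \neg \neg q (double-negation introduction), contradicting \neg \neg \neg q. So \neg q.

Yes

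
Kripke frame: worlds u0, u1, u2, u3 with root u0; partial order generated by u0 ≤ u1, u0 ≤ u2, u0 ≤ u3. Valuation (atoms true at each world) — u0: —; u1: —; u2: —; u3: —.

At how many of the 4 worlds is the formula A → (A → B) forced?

u0: forces it.
u1: forces it.
u2: forces it.
u3: forces it.
Worlds forcing the formula: {u0, u1, u2, u3}.

4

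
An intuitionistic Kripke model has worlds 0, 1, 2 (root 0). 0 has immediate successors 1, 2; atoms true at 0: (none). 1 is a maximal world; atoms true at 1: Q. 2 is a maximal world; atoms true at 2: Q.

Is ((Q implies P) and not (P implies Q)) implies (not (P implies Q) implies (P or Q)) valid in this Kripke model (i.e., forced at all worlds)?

0 forces ((Q implies P) and not (P implies Q)) implies (not (P implies Q) implies (P or Q)) vacuously: no world accessible from 0 forces the antecedent (Q implies P) and not (P implies Q).
Since the root 0 forces ((Q implies P) and not (P implies Q)) implies (not (P implies Q) implies (P or Q)) and forcing is persistent (monotone upward), every world forces it.

Yes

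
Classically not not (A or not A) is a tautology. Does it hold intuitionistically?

This is the double negation of excluded middle, which is intuitionistically derivable.
Assuming not (A or not A): from A we'd get A or not A, so not A; but then A or not A again — contradiction. Hence not not (A or not A).

Yes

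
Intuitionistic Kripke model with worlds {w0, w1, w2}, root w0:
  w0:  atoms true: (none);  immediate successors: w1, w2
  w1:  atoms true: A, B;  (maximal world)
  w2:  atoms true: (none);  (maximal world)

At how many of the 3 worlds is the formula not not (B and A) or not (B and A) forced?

w0: does not force it — w0 does not force not not (B and A) or not (B and A): neither disjunct is forced at w0.
w1: forces it.
w2: forces it.
Worlds forcing the formula: {w1, w2}.

2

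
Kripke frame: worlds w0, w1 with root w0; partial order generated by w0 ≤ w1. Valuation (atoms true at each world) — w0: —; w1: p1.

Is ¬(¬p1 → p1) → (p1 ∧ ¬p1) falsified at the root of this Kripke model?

w0 ⊩ ¬(¬p1 → p1) → (p1 ∧ ¬p1) vacuously: no world accessible from w0 forces the antecedent ¬(¬p1 → p1).
So the root w0 forces ¬(¬p1 → p1) → (p1 ∧ ¬p1); the model is not a countermodel.

No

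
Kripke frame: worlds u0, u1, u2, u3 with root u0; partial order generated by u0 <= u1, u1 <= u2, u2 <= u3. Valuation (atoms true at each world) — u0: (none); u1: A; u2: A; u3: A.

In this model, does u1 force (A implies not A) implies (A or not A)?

Yes

u1 forces (A implies not A) implies (A or not A) vacuously: no world accessible from u1 forces the antecedent A implies not A.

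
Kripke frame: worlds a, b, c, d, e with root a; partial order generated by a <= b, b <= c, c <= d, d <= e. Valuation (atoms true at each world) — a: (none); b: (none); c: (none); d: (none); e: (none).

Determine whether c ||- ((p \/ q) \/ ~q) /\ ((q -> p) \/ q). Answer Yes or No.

Yes

c ||- ((p \/ q) \/ ~q) /\ ((q -> p) \/ q) since c forces both conjuncts.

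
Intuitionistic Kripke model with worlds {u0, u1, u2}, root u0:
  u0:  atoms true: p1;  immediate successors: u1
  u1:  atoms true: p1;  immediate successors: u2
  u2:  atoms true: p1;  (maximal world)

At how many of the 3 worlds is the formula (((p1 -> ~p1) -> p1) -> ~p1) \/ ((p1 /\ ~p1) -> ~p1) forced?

3

u0: forces it.
u1: forces it.
u2: forces it.
Worlds forcing the formula: {u0, u1, u2}.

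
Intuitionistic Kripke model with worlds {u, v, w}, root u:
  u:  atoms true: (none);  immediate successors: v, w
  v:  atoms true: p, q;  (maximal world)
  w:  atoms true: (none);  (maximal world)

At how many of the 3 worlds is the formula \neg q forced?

u: does not force it — u \nVdash \neg q since v is accessible from u and v \Vdash q.
v: does not force it.
w: forces it.
Worlds forcing the formula: {w}.

1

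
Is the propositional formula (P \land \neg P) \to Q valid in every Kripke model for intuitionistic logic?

This is an instance of ex falso quodlibet, which is intuitionistically derivable.
No world can force both P and \neg P, so the antecedent P \land \neg P is never forced and the implication holds vacuously at every world.

Yes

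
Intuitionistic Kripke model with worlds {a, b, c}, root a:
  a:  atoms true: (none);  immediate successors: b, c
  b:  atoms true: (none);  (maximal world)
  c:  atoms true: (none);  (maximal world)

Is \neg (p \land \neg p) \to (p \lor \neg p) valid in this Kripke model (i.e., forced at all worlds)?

Yes

a \Vdash \neg (p \land \neg p) \to (p \lor \neg p): every world accessible from a that forces \neg (p \land \neg p) (namely a, b, c) also forces p \lor \neg p.
Since the root a forces \neg (p \land \neg p) \to (p \lor \neg p) and forcing is persistent (monotone upward), every world forces it.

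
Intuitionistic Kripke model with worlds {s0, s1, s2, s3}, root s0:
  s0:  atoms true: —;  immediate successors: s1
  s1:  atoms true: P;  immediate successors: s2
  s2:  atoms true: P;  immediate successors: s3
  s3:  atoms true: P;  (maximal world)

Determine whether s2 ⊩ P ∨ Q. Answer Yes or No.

Yes

s2 ⊩ P ∨ Q via the disjunct P.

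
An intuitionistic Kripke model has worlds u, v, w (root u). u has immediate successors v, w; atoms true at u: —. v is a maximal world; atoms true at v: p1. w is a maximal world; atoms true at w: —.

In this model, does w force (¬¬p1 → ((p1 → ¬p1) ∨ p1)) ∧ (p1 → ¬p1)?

Yes

w ⊩ (¬¬p1 → ((p1 → ¬p1) ∨ p1)) ∧ (p1 → ¬p1) since w forces both conjuncts.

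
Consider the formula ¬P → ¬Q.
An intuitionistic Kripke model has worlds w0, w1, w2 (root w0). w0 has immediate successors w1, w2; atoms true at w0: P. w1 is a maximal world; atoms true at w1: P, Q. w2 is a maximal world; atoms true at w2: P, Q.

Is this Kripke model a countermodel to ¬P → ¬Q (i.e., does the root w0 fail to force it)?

w0 ⊩ ¬P → ¬Q vacuously: no world accessible from w0 forces the antecedent ¬P.
So the root w0 forces ¬P → ¬Q; the model is not a countermodel.

No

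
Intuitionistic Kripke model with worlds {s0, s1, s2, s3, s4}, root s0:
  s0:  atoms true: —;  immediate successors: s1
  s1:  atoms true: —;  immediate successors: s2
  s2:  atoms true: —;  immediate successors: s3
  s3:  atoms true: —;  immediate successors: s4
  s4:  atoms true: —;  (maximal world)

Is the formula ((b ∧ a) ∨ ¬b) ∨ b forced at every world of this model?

Yes

s0 ⊩ ((b ∧ a) ∨ ¬b) ∨ b via the disjunct (b ∧ a) ∨ ¬b.
Since the root s0 forces ((b ∧ a) ∨ ¬b) ∨ b and forcing is persistent (monotone upward), every world forces it.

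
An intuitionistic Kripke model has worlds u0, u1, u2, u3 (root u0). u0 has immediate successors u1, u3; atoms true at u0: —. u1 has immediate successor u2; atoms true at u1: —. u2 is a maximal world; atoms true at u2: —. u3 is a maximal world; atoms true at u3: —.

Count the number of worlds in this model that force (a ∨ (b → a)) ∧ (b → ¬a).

4

u0: forces it.
u1: forces it.
u2: forces it.
u3: forces it.
Worlds forcing the formula: {u0, u1, u2, u3}.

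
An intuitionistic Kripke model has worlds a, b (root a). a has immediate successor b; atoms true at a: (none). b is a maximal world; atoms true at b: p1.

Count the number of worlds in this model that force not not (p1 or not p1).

2

a: forces it.
b: forces it.
Worlds forcing the formula: {a, b}.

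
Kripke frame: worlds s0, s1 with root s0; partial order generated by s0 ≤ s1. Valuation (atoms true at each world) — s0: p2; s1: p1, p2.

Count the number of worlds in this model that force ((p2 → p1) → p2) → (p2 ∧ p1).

1

s0: does not force it — s0 ⊮ ((p2 → p1) → p2) → (p2 ∧ p1): already at s0 itself, s0 ⊩ (p2 → p1) → p2 but s0 ⊮ p2 ∧ p1.
s1: forces it.
Worlds forcing the formula: {s1}.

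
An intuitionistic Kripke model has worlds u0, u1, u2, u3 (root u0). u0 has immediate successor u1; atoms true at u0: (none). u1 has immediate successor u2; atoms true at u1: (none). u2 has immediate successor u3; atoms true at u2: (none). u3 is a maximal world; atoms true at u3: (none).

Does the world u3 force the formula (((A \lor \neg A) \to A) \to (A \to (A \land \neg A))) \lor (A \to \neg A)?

u3 \Vdash (((A \lor \neg A) \to A) \to (A \to (A \land \neg A))) \lor (A \to \neg A) via the disjunct ((A \lor \neg A) \to A) \to (A \to (A \land \neg A)).

Yes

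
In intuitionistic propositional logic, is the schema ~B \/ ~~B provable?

This is the weak law of excluded middle, which is not intuitionistically valid.
A Kripke countermodel: worlds u0, u1, u2; order generated by u0 <= u1, u0 <= u2; atoms true at each world — u0:{}; u1:{B}; u2:{}.
u0 ||-/- ~B \/ ~~B: neither disjunct is forced at u0.
u0 ||-/- ~B since u1 is accessible from u0 and u1 ||- B.
So the root u0 does not force the formula.

No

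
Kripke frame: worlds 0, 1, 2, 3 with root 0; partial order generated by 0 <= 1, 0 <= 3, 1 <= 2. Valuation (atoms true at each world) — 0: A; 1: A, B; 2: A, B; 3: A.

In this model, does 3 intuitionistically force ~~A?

Yes

3 ||- ~~A: no world accessible from 3 forces ~A.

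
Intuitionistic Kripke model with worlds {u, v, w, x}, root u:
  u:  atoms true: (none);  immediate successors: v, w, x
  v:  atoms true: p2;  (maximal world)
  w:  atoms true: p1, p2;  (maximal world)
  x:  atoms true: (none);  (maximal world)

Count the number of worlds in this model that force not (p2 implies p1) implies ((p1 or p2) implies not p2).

2

u: does not force it — u does not force not (p2 implies p1) implies ((p1 or p2) implies not p2): at the accessible world v, v forces not (p2 implies p1) but v does not force (p1 or p2) implies not p2.
v: does not force it.
w: forces it.
x: forces it.
Worlds forcing the formula: {w, x}.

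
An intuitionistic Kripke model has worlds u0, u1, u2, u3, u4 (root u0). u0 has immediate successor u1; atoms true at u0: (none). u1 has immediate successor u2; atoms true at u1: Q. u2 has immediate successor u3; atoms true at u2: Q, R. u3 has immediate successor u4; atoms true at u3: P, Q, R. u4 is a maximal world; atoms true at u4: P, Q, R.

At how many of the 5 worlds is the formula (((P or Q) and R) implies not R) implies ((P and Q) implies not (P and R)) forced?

5

u0: forces it.
u1: forces it.
u2: forces it.
u3: forces it.
u4: forces it.
Worlds forcing the formula: {u0, u1, u2, u3, u4}.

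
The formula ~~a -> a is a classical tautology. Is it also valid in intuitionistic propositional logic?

No

This is double-negation elimination, which is not intuitionistically valid.
A Kripke countermodel: worlds u0, u1; order generated by u0 <= u1; atoms true at each world — u0:{}; u1:{a}.
u0 ||-/- ~~a -> a: already at u0 itself, u0 ||- ~~a but u0 ||-/- a.
u0 lacks atom a, so u0 ||-/- a.
So the root u0 does not force the formula.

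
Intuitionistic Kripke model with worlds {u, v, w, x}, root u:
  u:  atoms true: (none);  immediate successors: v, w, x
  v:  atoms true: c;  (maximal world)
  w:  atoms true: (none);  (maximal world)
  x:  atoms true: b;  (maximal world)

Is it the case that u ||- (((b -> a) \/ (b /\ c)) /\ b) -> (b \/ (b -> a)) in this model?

u ||- (((b -> a) \/ (b /\ c)) /\ b) -> (b \/ (b -> a)) vacuously: no world accessible from u forces the antecedent ((b -> a) \/ (b /\ c)) /\ b.

Yes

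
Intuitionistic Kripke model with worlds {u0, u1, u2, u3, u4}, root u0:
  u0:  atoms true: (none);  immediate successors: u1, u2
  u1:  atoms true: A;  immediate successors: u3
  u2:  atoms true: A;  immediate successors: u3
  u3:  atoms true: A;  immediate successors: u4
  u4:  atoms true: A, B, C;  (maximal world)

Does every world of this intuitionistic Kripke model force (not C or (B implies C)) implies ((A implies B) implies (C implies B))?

Yes

u0 forces (not C or (B implies C)) implies ((A implies B) implies (C implies B)): every world accessible from u0 that forces not C or (B implies C) (namely u0, u1, u2, u3, u4) also forces (A implies B) implies (C implies B).
Since the root u0 forces (not C or (B implies C)) implies ((A implies B) implies (C implies B)) and forcing is persistent (monotone upward), every world forces it.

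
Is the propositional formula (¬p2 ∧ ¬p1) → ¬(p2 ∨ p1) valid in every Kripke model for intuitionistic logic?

Yes

This is a constructively valid De Morgan direction (conjunction of negations to negated disjunction), which is intuitionistically derivable.
If both ¬p2 and ¬p1 hold at a world, no accessible world forces p2 or forces p1, so none forces p2 ∨ p1.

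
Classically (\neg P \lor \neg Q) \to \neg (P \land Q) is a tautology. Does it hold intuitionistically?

Yes

This is a constructively valid De Morgan direction (disjunction of negations to negated conjunction), which is intuitionistically derivable.
If \neg P holds at a world then no accessible world forces P, hence none forces P \land Q; likewise for \neg Q.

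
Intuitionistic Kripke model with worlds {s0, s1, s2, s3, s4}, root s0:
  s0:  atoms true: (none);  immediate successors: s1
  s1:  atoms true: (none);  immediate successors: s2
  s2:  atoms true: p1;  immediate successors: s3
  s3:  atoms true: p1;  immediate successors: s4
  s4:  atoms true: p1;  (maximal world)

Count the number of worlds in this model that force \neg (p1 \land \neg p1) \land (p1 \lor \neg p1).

s0: does not force it — s0 \nVdash \neg (p1 \land \neg p1) \land (p1 \lor \neg p1) since s0 fails p1 \lor \neg p1.
s1: does not force it — s1 \nVdash \neg (p1 \land \neg p1) \land (p1 \lor \neg p1) since s1 fails p1 \lor \neg p1.
s2: forces it.
s3: forces it.
s4: forces it.
Worlds forcing the formula: {s2, s3, s4}.

3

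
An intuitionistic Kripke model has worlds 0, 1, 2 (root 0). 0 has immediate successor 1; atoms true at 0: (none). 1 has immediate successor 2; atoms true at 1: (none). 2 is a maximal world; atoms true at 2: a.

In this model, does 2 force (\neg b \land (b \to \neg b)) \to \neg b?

2 \Vdash (\neg b \land (b \to \neg b)) \to \neg b: every world accessible from 2 that forces \neg b \land (b \to \neg b) (namely 2) also forces \neg b.

Yes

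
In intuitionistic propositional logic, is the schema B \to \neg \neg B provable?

Yes

This is double-negation introduction, which is intuitionistically derivable.
If a world forces B then every accessible world forces B (persistence), so none forces \neg B; hence \neg \neg B.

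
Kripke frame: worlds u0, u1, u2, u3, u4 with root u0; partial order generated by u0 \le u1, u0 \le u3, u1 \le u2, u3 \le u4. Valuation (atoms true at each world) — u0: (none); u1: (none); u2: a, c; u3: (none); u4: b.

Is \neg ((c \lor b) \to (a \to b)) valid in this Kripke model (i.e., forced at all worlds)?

Not every world: u0 \nVdash \neg ((c \lor b) \to (a \to b)).
u0 \nVdash \neg ((c \lor b) \to (a \to b)) since u3 is accessible from u0 and u3 \Vdash (c \lor b) \to (a \to b).
u3 \Vdash (c \lor b) \to (a \to b): every world accessible from u3 that forces c \lor b (namely u4) also forces a \to b.

No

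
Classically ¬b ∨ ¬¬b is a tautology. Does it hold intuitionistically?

No

This is the weak law of excluded middle, which is not intuitionistically valid.
A Kripke countermodel: worlds 0, 1, 2; order generated by 0 ≤ 1, 0 ≤ 2; atoms true at each world — 0:{}; 1:{b}; 2:{}.
0 ⊮ ¬b ∨ ¬¬b: neither disjunct is forced at 0.
0 ⊮ ¬b since 1 is accessible from 0 and 1 ⊩ b.
So the root 0 does not force the formula.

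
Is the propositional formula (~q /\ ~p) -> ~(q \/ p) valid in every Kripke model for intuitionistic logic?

This is a constructively valid De Morgan direction (conjunction of negations to negated disjunction), which is intuitionistically derivable.
If both ~q and ~p hold at a world, no accessible world forces q or forces p, so none forces q \/ p.

Yes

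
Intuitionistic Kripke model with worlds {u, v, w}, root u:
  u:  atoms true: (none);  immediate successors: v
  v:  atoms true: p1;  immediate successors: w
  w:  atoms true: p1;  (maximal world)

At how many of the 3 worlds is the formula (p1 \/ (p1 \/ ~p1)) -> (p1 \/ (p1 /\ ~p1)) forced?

3

u: forces it.
v: forces it.
w: forces it.
Worlds forcing the formula: {u, v, w}.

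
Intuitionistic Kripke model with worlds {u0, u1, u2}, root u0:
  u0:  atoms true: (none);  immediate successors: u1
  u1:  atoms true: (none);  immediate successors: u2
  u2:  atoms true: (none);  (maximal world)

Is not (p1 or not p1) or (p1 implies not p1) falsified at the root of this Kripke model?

u0 forces not (p1 or not p1) or (p1 implies not p1) via the disjunct p1 implies not p1.
So the root u0 forces not (p1 or not p1) or (p1 implies not p1); the model is not a countermodel.

No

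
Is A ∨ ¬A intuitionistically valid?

No

This is the law of excluded middle, which is not intuitionistically valid.
A Kripke countermodel: worlds a, b; order generated by a ≤ b; atoms true at each world — a:{}; b:{A}.
a ⊮ A ∨ ¬A: neither disjunct is forced at a.
a lacks atom A, so a ⊮ A.
So the root a does not force the formula.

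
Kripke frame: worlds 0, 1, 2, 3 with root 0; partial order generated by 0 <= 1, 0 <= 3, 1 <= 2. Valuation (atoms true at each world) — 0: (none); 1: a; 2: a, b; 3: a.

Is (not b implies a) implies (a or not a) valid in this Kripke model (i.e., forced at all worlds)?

No

Not every world: 0 does not force (not b implies a) implies (a or not a).
0 does not force (not b implies a) implies (a or not a): already at 0 itself, 0 forces not b implies a but 0 does not force a or not a.
0 does not force a or not a: neither disjunct is forced at 0.
0 lacks atom a, so 0 does not force a.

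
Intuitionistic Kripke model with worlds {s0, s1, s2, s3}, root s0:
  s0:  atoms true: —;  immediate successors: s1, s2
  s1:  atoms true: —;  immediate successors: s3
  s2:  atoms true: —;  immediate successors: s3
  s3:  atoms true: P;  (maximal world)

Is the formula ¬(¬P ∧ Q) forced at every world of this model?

s0 ⊩ ¬(¬P ∧ Q): no world accessible from s0 forces ¬P ∧ Q.
Since the root s0 forces ¬(¬P ∧ Q) and forcing is persistent (monotone upward), every world forces it.

Yes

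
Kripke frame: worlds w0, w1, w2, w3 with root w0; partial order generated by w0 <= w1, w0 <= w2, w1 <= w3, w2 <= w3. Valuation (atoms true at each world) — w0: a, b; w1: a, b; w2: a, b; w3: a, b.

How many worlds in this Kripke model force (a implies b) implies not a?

0

w0: does not force it — w0 does not force (a implies b) implies not a: already at w0 itself, w0 forces a implies b but w0 does not force not a.
w1: does not force it — w1 does not force (a implies b) implies not a: already at w1 itself, w1 forces a implies b but w1 does not force not a.
w2: does not force it — w2 does not force (a implies b) implies not a: already at w2 itself, w2 forces a implies b but w2 does not force not a.
w3: does not force it.
Worlds forcing the formula: { }.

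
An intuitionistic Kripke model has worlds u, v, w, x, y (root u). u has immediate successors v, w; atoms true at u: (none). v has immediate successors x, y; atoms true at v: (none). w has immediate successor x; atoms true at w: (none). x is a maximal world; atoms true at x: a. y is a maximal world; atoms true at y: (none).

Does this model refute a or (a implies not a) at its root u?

Yes

u does not force a or (a implies not a): neither disjunct is forced at u.
u lacks atom a, so u does not force a.
So the root u does not force a or (a implies not a); the model is a countermodel.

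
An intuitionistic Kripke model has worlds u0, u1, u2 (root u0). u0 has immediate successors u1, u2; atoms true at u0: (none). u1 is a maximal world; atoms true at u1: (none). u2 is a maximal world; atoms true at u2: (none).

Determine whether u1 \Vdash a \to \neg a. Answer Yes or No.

Yes

u1 \Vdash a \to \neg a vacuously: no world accessible from u1 forces the antecedent a.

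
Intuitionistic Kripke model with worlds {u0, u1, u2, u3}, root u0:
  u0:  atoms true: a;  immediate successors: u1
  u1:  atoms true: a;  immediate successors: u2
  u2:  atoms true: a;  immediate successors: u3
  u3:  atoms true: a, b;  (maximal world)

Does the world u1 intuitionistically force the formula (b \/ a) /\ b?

No

u1 ||-/- (b \/ a) /\ b since u1 fails b.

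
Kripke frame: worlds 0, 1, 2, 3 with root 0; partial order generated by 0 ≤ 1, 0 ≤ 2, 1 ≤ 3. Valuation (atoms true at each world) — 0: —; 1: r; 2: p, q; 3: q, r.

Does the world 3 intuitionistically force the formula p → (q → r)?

3 ⊩ p → (q → r) vacuously: no world accessible from 3 forces the antecedent p.

Yes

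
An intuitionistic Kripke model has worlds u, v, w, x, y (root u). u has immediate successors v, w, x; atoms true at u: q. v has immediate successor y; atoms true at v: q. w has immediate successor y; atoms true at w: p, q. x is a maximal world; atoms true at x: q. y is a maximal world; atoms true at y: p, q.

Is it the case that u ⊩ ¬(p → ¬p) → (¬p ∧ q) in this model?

No

u ⊮ ¬(p → ¬p) → (¬p ∧ q): at the accessible world v, v ⊩ ¬(p → ¬p) but v ⊮ ¬p ∧ q.
v ⊮ ¬p ∧ q since v fails ¬p.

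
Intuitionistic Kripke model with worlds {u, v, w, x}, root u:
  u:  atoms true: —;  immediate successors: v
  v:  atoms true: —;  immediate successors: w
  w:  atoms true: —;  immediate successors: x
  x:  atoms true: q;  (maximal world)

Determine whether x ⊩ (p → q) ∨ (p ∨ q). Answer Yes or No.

Yes

x ⊩ (p → q) ∨ (p ∨ q) via the disjunct p → q.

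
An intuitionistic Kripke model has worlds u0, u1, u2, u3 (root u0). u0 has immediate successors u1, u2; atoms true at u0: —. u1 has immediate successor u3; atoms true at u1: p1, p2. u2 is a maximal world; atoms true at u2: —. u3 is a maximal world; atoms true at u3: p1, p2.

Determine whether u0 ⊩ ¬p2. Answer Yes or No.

No

u0 ⊮ ¬p2 since u1 is accessible from u0 and u1 ⊩ p2.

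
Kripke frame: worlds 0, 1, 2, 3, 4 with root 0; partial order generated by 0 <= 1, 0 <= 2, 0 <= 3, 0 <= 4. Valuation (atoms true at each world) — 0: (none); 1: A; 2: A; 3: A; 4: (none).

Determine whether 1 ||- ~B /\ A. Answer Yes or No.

Yes

1 ||- ~B /\ A since 1 forces both conjuncts.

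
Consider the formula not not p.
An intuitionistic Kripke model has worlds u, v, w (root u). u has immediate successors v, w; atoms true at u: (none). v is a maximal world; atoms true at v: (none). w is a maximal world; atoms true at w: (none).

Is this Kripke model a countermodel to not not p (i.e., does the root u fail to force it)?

Yes

u does not force not not p since u is accessible from u and u forces not p.
u forces not p: no world accessible from u forces p.
So the root u does not force not not p; the model is a countermodel.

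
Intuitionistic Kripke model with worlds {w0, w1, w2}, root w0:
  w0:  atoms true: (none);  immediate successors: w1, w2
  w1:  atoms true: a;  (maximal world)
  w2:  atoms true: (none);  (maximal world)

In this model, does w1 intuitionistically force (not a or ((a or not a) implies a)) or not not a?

Yes

w1 forces (not a or ((a or not a) implies a)) or not not a via the disjunct not a or ((a or not a) implies a).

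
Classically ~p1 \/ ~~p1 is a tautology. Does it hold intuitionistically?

This is the weak law of excluded middle, which is not intuitionistically valid.
A Kripke countermodel: worlds u0, u1, u2; order generated by u0 <= u1, u0 <= u2; atoms true at each world — u0:{}; u1:{p1}; u2:{}.
u0 ||-/- ~p1 \/ ~~p1: neither disjunct is forced at u0.
u0 ||-/- ~p1 since u1 is accessible from u0 and u1 ||- p1.
So the root u0 does not force the formula.

No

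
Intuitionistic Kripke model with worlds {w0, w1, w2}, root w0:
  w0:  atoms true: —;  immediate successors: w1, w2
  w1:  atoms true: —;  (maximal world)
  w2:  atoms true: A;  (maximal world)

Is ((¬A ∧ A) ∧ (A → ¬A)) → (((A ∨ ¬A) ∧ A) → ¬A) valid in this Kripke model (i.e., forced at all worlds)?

w0 ⊩ ((¬A ∧ A) ∧ (A → ¬A)) → (((A ∨ ¬A) ∧ A) → ¬A) vacuously: no world accessible from w0 forces the antecedent (¬A ∧ A) ∧ (A → ¬A).
Since the root w0 forces ((¬A ∧ A) ∧ (A → ¬A)) → (((A ∨ ¬A) ∧ A) → ¬A) and forcing is persistent (monotone upward), every world forces it.

Yes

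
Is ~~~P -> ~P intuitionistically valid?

This is triple-negation reduction, which is intuitionistically derivable.
Assume ~~~P and suppose P. Then ~~P (double-negation introduction), contradicting ~~~P. So ~P.

Yes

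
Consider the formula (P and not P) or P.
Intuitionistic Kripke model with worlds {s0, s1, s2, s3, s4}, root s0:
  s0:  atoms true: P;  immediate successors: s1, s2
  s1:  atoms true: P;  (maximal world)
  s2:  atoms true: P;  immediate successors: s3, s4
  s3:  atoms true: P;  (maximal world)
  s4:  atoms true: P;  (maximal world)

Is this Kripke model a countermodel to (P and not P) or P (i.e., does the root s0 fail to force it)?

s0 forces (P and not P) or P via the disjunct P.
So the root s0 forces (P and not P) or P; the model is not a countermodel.

No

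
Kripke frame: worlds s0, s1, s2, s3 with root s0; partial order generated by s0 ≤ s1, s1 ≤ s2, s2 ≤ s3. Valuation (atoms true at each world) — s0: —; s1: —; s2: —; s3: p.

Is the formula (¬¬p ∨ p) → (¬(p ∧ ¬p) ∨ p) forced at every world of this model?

s0 ⊩ (¬¬p ∨ p) → (¬(p ∧ ¬p) ∨ p): every world accessible from s0 that forces ¬¬p ∨ p (namely s0, s1, s2, s3) also forces ¬(p ∧ ¬p) ∨ p.
Since the root s0 forces (¬¬p ∨ p) → (¬(p ∧ ¬p) ∨ p) and forcing is persistent (monotone upward), every world forces it.

Yes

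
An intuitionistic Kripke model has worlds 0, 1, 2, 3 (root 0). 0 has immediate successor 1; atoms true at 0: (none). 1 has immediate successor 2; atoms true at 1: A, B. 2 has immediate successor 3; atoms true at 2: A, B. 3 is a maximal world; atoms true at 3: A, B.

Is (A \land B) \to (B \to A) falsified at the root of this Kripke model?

0 \Vdash (A \land B) \to (B \to A): every world accessible from 0 that forces A \land B (namely 1, 2, 3) also forces B \to A.
So the root 0 forces (A \land B) \to (B \to A); the model is not a countermodel.

No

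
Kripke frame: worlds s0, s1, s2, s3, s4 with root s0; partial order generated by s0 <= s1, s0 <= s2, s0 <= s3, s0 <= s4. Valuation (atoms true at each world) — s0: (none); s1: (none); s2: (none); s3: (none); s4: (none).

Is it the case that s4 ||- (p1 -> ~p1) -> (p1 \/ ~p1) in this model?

s4 ||- (p1 -> ~p1) -> (p1 \/ ~p1): every world accessible from s4 that forces p1 -> ~p1 (namely s4) also forces p1 \/ ~p1.

Yes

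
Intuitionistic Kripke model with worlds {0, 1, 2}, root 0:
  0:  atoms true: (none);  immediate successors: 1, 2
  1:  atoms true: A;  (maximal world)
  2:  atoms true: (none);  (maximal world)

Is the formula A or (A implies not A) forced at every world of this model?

No

Not every world: 0 does not force A or (A implies not A).
0 does not force A or (A implies not A): neither disjunct is forced at 0.
0 lacks atom A, so 0 does not force A.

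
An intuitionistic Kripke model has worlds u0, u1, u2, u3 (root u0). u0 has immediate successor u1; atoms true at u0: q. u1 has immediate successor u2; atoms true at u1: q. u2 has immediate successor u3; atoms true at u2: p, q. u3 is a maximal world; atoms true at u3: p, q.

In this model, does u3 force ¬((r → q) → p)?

No

u3 ⊮ ¬((r → q) → p) since u3 is accessible from u3 and u3 ⊩ (r → q) → p.
u3 ⊩ (r → q) → p: every world accessible from u3 that forces r → q (namely u3) also forces p.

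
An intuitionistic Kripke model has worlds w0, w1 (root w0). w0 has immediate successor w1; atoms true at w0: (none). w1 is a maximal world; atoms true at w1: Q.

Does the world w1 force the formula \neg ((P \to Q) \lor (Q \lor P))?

No

w1 \nVdash \neg ((P \to Q) \lor (Q \lor P)) since w1 is accessible from w1 and w1 \Vdash (P \to Q) \lor (Q \lor P).
w1 \Vdash (P \to Q) \lor (Q \lor P) via the disjunct P \to Q.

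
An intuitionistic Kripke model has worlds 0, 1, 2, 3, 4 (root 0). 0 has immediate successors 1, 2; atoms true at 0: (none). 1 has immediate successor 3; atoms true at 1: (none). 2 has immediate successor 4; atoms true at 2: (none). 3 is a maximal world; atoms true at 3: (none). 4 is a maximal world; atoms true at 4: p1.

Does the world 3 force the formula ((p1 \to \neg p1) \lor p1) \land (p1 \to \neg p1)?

3 \Vdash ((p1 \to \neg p1) \lor p1) \land (p1 \to \neg p1) since 3 forces both conjuncts.

Yes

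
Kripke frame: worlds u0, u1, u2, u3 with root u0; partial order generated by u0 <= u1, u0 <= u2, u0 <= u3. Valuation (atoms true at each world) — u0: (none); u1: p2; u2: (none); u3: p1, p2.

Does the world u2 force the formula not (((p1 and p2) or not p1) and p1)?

u2 forces not (((p1 and p2) or not p1) and p1): no world accessible from u2 forces ((p1 and p2) or not p1) and p1.

Yes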